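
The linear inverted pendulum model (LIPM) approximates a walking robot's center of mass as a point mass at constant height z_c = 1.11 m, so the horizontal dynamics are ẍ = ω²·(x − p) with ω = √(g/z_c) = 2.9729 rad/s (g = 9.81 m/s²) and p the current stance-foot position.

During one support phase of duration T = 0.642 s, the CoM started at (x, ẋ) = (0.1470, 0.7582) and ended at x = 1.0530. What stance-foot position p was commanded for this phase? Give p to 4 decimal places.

p = 0.1204

ωT = 2.9729·0.642 = 1.908602; cosh(ωT) = 3.445970, sinh(ωT) = 3.297683
x(T) = p + (x₀−p)·cosh(ωT) + (ẋ₀/ω)·sinh(ωT) ⇒ p·(1 − cosh) = x(T) − x₀·cosh − (ẋ₀/ω)·sinh
numerator   = 1.0530 − (0.1470)·3.445970 − (0.7582/2.9729)·3.297683 = -0.294589
denominator = 1 − 3.445970 = -2.445970
p = -0.294589 / -2.445970 = 0.1204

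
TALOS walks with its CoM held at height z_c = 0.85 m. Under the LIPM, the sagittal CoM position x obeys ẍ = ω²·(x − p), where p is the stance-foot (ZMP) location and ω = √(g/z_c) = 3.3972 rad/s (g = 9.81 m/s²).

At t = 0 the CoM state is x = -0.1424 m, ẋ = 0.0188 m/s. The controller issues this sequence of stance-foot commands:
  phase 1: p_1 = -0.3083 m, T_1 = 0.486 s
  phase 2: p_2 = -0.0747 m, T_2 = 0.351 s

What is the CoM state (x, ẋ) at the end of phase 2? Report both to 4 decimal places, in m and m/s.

phase 1: p=-0.3083, T=0.486, ωT=1.651039, cosh=2.702122, sinh=2.510272; start (x,ẋ)=(-0.142400, 0.018800) → end (x,ẋ)=(0.153874, 1.465578)
phase 2: p=-0.0747, T=0.351, ωT=1.192417, cosh=1.799262, sinh=1.495775; start (x,ẋ)=(0.153874, 1.465578) → end (x,ẋ)=(0.981853, 3.798443)

x = 0.9819, ẋ = 3.7984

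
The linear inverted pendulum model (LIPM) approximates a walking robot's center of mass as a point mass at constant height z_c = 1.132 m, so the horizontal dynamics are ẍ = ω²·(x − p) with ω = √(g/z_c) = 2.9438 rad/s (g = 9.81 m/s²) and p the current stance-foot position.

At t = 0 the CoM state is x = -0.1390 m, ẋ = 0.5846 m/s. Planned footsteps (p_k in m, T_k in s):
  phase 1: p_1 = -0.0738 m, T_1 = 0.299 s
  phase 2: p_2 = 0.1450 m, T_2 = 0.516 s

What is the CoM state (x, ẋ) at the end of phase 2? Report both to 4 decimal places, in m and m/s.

x = 0.3440, ẋ = 0.7972

phase 1: p=-0.0738, T=0.299, ωT=0.880196, cosh=1.413037, sinh=0.998336; start (x,ẋ)=(-0.139000, 0.584600) → end (x,ẋ)=(0.032326, 0.634445)
phase 2: p=0.1450, T=0.516, ωT=1.519001, cosh=2.393295, sinh=2.174364; start (x,ẋ)=(0.032326, 0.634445) → end (x,ẋ)=(0.343956, 0.797202)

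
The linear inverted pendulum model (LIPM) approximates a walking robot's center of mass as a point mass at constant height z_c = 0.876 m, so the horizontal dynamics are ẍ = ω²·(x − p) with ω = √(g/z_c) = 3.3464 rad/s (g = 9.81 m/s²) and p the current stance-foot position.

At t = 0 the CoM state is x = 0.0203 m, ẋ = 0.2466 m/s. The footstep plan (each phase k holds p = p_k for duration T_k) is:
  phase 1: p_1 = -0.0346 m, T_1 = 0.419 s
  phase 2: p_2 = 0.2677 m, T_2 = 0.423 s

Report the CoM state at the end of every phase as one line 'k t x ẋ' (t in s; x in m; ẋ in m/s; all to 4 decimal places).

phase 1: p=-0.0346, T=0.419, ωT=1.402142, cosh=2.154982, sinh=1.908912; start (x,ẋ)=(0.020300, 0.246600) → end (x,ẋ)=(0.224378, 0.882119)
phase 2: p=0.2677, T=0.423, ωT=1.415527, cosh=2.180727, sinh=1.937930; start (x,ẋ)=(0.224378, 0.882119) → end (x,ẋ)=(0.684070, 1.642716)

1 0.4190 0.2244 0.8821
2 0.8420 0.6841 1.6427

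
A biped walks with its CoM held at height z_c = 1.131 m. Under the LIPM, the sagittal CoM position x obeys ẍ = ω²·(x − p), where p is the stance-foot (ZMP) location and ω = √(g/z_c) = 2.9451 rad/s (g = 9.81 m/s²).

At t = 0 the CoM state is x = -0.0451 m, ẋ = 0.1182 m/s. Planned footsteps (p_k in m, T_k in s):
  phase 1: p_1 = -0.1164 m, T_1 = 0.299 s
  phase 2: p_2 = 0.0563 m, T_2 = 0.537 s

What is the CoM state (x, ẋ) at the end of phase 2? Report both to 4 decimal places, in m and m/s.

x = 0.2735, ẋ = 0.7366

phase 1: p=-0.1164, T=0.299, ωT=0.880585, cosh=1.413425, sinh=0.998885; start (x,ẋ)=(-0.045100, 0.118200) → end (x,ẋ)=(0.024467, 0.376818)
phase 2: p=0.0563, T=0.537, ωT=1.581519, cosh=2.533999, sinh=2.328336; start (x,ẋ)=(0.024467, 0.376818) → end (x,ẋ)=(0.273540, 0.736572)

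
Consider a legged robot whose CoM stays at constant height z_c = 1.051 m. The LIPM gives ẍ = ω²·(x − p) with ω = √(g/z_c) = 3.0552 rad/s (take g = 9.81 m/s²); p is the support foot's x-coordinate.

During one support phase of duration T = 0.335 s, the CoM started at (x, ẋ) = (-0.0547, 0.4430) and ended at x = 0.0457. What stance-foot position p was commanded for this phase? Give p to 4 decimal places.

ωT = 3.0552·0.335 = 1.023492; cosh(ωT) = 1.571117, sinh(ωT) = 1.211779
x(T) = p + (x₀−p)·cosh(ωT) + (ẋ₀/ω)·sinh(ωT) ⇒ p·(1 − cosh) = x(T) − x₀·cosh − (ẋ₀/ω)·sinh
numerator   = 0.0457 − (-0.0547)·1.571117 − (0.4430/3.0552)·1.211779 = -0.044066
denominator = 1 − 1.571117 = -0.571117
p = -0.044066 / -0.571117 = 0.0772

p = 0.0772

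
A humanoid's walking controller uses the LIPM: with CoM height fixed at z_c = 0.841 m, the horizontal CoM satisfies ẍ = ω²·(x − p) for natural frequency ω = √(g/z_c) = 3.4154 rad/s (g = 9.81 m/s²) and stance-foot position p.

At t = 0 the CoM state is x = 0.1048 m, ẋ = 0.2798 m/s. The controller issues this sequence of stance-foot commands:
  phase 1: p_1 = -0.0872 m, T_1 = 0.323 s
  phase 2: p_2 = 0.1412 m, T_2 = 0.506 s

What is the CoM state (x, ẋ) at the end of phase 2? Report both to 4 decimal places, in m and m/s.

phase 1: p=-0.0872, T=0.323, ωT=1.103174, cosh=1.672767, sinh=1.340950; start (x,ẋ)=(0.104800, 0.279800) → end (x,ẋ)=(0.343826, 1.347377)
phase 2: p=0.1412, T=0.506, ωT=1.728192, cosh=2.904036, sinh=2.726431; start (x,ẋ)=(0.343826, 1.347377) → end (x,ẋ)=(1.805212, 5.799656)

x = 1.8052, ẋ = 5.7997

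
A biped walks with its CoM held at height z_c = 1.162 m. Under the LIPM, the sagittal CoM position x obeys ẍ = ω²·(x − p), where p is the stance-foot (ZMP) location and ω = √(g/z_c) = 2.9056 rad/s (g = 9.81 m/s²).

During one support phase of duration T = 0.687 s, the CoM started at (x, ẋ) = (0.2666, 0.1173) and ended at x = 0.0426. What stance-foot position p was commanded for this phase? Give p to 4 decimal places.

ωT = 2.9056·0.687 = 1.996147; cosh(ωT) = 3.748250, sinh(ωT) = 3.612392
x(T) = p + (x₀−p)·cosh(ωT) + (ẋ₀/ω)·sinh(ωT) ⇒ p·(1 − cosh) = x(T) − x₀·cosh − (ẋ₀/ω)·sinh
numerator   = 0.0426 − (0.2666)·3.748250 − (0.1173/2.9056)·3.612392 = -1.102517
denominator = 1 − 3.748250 = -2.748250
p = -1.102517 / -2.748250 = 0.4012

p = 0.4012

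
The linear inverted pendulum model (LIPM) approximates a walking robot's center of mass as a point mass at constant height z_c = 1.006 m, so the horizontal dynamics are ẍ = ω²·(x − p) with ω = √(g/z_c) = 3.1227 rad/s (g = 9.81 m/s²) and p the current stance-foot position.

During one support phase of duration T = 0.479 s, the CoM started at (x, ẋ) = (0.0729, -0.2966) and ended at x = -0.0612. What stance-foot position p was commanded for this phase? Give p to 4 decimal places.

p = 0.0229

ωT = 3.1227·0.479 = 1.495773; cosh(ωT) = 2.343431, sinh(ωT) = 2.119356
x(T) = p + (x₀−p)·cosh(ωT) + (ẋ₀/ω)·sinh(ωT) ⇒ p·(1 − cosh) = x(T) − x₀·cosh − (ẋ₀/ω)·sinh
numerator   = -0.0612 − (0.0729)·2.343431 − (-0.2966/3.1227)·2.119356 = -0.030736
denominator = 1 − 2.343431 = -1.343431
p = -0.030736 / -1.343431 = 0.0229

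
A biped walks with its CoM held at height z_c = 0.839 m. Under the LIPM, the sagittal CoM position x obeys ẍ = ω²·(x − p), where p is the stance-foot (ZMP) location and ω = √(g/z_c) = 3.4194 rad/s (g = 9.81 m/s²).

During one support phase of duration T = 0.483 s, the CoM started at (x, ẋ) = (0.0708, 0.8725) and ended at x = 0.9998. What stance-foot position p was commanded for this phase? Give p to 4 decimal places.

ωT = 3.4194·0.483 = 1.651570; cosh(ωT) = 2.703455, sinh(ωT) = 2.511707
x(T) = p + (x₀−p)·cosh(ωT) + (ẋ₀/ω)·sinh(ωT) ⇒ p·(1 − cosh) = x(T) − x₀·cosh − (ẋ₀/ω)·sinh
numerator   = 0.9998 − (0.0708)·2.703455 − (0.8725/3.4194)·2.511707 = 0.167504
denominator = 1 − 2.703455 = -1.703455
p = 0.167504 / -1.703455 = -0.0983

p = -0.0983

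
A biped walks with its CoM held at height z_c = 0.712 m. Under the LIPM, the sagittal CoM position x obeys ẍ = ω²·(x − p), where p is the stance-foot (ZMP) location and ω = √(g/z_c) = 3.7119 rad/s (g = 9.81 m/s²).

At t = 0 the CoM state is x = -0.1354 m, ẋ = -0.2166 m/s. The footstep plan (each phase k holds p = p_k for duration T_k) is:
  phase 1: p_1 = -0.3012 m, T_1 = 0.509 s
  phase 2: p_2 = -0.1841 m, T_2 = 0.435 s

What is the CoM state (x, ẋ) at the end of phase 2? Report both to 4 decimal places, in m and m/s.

x = 1.2996, ẋ = 5.5688

phase 1: p=-0.3012, T=0.509, ωT=1.889357, cosh=3.383142, sinh=3.231973; start (x,ẋ)=(-0.135400, -0.216600) → end (x,ẋ)=(0.071130, 1.256274)
phase 2: p=-0.1841, T=0.435, ωT=1.614677, cosh=2.612608, sinh=2.413653; start (x,ẋ)=(0.071130, 1.256274) → end (x,ẋ)=(1.299605, 5.568820)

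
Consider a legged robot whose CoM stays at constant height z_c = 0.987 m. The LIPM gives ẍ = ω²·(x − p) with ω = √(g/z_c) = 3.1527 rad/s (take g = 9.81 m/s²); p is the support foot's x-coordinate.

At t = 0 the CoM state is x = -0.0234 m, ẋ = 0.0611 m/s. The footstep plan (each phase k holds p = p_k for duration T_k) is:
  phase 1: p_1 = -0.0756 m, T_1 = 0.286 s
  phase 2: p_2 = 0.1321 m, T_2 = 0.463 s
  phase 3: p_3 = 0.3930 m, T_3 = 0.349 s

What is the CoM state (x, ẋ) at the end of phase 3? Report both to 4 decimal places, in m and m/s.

x = -0.2527, ẋ = -1.7145

phase 1: p=-0.0756, T=0.286, ωT=0.901672, cosh=1.434805, sinh=1.028915; start (x,ẋ)=(-0.023400, 0.061100) → end (x,ẋ)=(0.019237, 0.256996)
phase 2: p=0.1321, T=0.463, ωT=1.459700, cosh=2.268487, sinh=2.036181; start (x,ẋ)=(0.019237, 0.256996) → end (x,ẋ)=(0.042054, -0.141526)
phase 3: p=0.3930, T=0.349, ωT=1.100292, cosh=1.668909, sinh=1.336135; start (x,ẋ)=(0.042054, -0.141526) → end (x,ẋ)=(-0.252676, -1.714529)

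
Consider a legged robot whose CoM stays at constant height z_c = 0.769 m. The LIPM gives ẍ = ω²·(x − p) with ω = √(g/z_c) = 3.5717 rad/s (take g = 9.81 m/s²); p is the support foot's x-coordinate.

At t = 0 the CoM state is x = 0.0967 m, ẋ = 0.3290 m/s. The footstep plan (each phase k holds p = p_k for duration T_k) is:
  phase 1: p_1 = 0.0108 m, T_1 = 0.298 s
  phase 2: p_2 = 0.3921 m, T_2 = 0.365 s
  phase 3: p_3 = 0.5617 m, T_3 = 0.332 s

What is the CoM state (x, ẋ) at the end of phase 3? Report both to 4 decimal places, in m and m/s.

phase 1: p=0.0108, T=0.298, ωT=1.064367, cosh=1.621974, sinh=1.277028; start (x,ẋ)=(0.096700, 0.329000) → end (x,ẋ)=(0.267758, 0.925433)
phase 2: p=0.3921, T=0.365, ωT=1.303670, cosh=1.977161, sinh=1.705628; start (x,ẋ)=(0.267758, 0.925433) → end (x,ẋ)=(0.588188, 1.072243)
phase 3: p=0.5617, T=0.332, ωT=1.185804, cosh=1.789410, sinh=1.483909; start (x,ẋ)=(0.588188, 1.072243) → end (x,ẋ)=(1.054575, 2.059069)

x = 1.0546, ẋ = 2.0591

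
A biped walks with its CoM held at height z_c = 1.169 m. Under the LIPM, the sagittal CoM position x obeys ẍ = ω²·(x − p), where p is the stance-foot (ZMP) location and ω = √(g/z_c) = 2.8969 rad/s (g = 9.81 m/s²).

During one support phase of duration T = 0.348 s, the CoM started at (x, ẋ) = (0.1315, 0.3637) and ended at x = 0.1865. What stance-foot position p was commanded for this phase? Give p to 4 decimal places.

ωT = 2.8969·0.348 = 1.008121; cosh(ωT) = 1.552676, sinh(ωT) = 1.187772
x(T) = p + (x₀−p)·cosh(ωT) + (ẋ₀/ω)·sinh(ωT) ⇒ p·(1 − cosh) = x(T) − x₀·cosh − (ẋ₀/ω)·sinh
numerator   = 0.1865 − (0.1315)·1.552676 − (0.3637/2.8969)·1.187772 = -0.166799
denominator = 1 − 1.552676 = -0.552676
p = -0.166799 / -0.552676 = 0.3018

p = 0.3018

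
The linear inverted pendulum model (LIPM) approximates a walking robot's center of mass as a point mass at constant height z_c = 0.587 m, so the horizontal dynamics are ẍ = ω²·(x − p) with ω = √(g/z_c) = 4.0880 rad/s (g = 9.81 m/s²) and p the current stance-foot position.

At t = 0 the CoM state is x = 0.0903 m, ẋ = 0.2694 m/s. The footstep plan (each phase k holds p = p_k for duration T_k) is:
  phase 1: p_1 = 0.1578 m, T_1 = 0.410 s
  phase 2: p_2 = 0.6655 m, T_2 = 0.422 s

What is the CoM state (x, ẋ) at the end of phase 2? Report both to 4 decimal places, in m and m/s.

x = -0.8309, ẋ = -5.7293

phase 1: p=0.1578, T=0.410, ωT=1.676080, cosh=2.765835, sinh=2.578729; start (x,ẋ)=(0.090300, 0.269400) → end (x,ẋ)=(0.141045, 0.033541)
phase 2: p=0.6655, T=0.422, ωT=1.725136, cosh=2.895717, sinh=2.717568; start (x,ẋ)=(0.141045, 0.033541) → end (x,ẋ)=(-0.830876, -5.729264)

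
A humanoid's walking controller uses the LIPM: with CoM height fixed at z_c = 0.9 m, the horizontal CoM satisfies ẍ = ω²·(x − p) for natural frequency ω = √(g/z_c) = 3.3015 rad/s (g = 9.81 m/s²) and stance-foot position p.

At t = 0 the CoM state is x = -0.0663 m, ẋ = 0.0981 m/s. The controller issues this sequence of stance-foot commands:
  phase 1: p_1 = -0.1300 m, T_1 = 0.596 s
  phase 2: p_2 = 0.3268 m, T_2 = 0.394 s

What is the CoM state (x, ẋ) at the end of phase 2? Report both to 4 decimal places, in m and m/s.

x = 0.6536, ẋ = 1.4853

phase 1: p=-0.1300, T=0.596, ωT=1.967694, cosh=3.646969, sinh=3.507191; start (x,ẋ)=(-0.066300, 0.098100) → end (x,ẋ)=(0.206524, 1.095349)
phase 2: p=0.3268, T=0.394, ωT=1.300791, cosh=1.972258, sinh=1.699942; start (x,ẋ)=(0.206524, 1.095349) → end (x,ẋ)=(0.653579, 1.485279)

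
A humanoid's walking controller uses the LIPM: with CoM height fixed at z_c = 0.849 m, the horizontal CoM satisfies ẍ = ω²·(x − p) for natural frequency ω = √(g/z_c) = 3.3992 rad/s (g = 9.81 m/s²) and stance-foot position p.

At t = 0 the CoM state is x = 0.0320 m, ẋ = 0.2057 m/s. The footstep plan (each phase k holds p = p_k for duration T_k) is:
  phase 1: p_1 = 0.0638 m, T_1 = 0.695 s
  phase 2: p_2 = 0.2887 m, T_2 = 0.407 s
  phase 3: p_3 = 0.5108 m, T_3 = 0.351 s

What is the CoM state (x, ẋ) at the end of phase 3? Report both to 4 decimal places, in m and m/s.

x = 0.6279, ẋ = 0.6873

phase 1: p=0.0638, T=0.695, ωT=2.362444, cosh=5.355529, sinh=5.261339; start (x,ẋ)=(0.032000, 0.205700) → end (x,ẋ)=(0.211880, 0.532910)
phase 2: p=0.2887, T=0.407, ωT=1.383474, cosh=2.119721, sinh=1.869015; start (x,ẋ)=(0.211880, 0.532910) → end (x,ẋ)=(0.418878, 0.641572)
phase 3: p=0.5108, T=0.351, ωT=1.193119, cosh=1.800312, sinh=1.497038; start (x,ẋ)=(0.418878, 0.641572) → end (x,ẋ)=(0.627866, 0.687265)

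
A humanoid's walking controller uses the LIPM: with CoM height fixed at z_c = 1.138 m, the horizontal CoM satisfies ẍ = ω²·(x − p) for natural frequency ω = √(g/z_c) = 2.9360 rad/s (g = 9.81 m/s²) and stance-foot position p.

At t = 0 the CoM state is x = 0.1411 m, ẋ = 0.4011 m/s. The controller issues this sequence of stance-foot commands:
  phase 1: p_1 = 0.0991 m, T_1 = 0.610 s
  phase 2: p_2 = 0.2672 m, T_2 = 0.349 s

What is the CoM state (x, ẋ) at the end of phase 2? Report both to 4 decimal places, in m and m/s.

phase 1: p=0.0991, T=0.610, ωT=1.790960, cosh=3.081003, sinh=2.914203; start (x,ẋ)=(0.141100, 0.401100) → end (x,ẋ)=(0.626624, 1.595146)
phase 2: p=0.2672, T=0.349, ωT=1.024664, cosh=1.572538, sinh=1.213621; start (x,ẋ)=(0.626624, 1.595146) → end (x,ẋ)=(1.491776, 3.789126)

x = 1.4918, ẋ = 3.7891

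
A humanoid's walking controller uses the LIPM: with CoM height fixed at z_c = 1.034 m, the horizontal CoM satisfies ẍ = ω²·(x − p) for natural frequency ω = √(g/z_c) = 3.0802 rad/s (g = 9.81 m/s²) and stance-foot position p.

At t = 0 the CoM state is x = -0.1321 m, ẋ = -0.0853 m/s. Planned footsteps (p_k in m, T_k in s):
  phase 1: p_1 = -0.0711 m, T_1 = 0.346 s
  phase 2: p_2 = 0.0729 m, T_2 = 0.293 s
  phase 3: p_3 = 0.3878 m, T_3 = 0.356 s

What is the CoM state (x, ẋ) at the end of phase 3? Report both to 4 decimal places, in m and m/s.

x = -1.6286, ẋ = -5.8219

phase 1: p=-0.0711, T=0.346, ωT=1.065749, cosh=1.623741, sinh=1.279272; start (x,ẋ)=(-0.132100, -0.085300) → end (x,ẋ)=(-0.205575, -0.378870)
phase 2: p=0.0729, T=0.293, ωT=0.902499, cosh=1.435656, sinh=1.030101; start (x,ẋ)=(-0.205575, -0.378870) → end (x,ẋ)=(-0.453599, -1.427505)
phase 3: p=0.3878, T=0.356, ωT=1.096551, cosh=1.663922, sinh=1.329901; start (x,ẋ)=(-0.453599, -1.427505) → end (x,ẋ)=(-1.628559, -5.821931)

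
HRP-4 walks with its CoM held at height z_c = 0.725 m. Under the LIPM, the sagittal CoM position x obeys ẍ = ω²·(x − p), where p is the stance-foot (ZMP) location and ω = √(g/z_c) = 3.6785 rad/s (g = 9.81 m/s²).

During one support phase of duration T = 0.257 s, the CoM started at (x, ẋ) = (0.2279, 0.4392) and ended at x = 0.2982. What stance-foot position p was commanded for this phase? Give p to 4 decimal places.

ωT = 3.6785·0.257 = 0.945375; cosh(ωT) = 1.481156, sinh(ωT) = 1.092622
x(T) = p + (x₀−p)·cosh(ωT) + (ẋ₀/ω)·sinh(ωT) ⇒ p·(1 − cosh) = x(T) − x₀·cosh − (ẋ₀/ω)·sinh
numerator   = 0.2982 − (0.2279)·1.481156 − (0.4392/3.6785)·1.092622 = -0.169811
denominator = 1 − 1.481156 = -0.481156
p = -0.169811 / -0.481156 = 0.3529

p = 0.3529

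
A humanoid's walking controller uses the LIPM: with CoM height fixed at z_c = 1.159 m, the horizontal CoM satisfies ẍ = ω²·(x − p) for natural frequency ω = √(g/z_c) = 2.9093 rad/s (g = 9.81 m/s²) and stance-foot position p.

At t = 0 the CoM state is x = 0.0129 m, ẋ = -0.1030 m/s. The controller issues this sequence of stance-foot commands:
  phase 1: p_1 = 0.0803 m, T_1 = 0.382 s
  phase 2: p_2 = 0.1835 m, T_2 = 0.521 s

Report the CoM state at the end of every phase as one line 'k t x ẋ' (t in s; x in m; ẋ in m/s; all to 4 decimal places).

phase 1: p=0.0803, T=0.382, ωT=1.111353, cosh=1.683789, sinh=1.354676; start (x,ẋ)=(0.012900, -0.103000) → end (x,ẋ)=(-0.081148, -0.439064)
phase 2: p=0.1835, T=0.521, ωT=1.515745, cosh=2.386229, sinh=2.166584; start (x,ẋ)=(-0.081148, -0.439064) → end (x,ẋ)=(-0.774986, -2.715849)

1 0.3820 -0.0811 -0.4391
2 0.9030 -0.7750 -2.7158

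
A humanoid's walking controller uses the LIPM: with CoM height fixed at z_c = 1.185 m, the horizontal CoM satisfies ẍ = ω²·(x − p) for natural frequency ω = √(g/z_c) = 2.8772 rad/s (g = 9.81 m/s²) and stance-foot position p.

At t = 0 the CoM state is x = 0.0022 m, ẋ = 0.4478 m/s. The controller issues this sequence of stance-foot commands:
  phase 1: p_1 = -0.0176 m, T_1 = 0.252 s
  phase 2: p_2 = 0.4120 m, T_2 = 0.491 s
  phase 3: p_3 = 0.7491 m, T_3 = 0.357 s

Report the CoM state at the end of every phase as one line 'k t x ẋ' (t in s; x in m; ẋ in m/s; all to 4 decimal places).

1 0.2520 0.1306 0.6158
2 0.7430 0.2134 -0.2244
3 1.1000 -0.1899 -2.2302

phase 1: p=-0.0176, T=0.252, ωT=0.725054, cosh=1.274571, sinh=0.790273; start (x,ẋ)=(0.002200, 0.447800) → end (x,ẋ)=(0.130632, 0.615774)
phase 2: p=0.4120, T=0.491, ωT=1.412705, cosh=2.175267, sinh=1.931784; start (x,ẋ)=(0.130632, 0.615774) → end (x,ẋ)=(0.213388, -0.224405)
phase 3: p=0.7491, T=0.357, ωT=1.027160, cosh=1.575573, sinh=1.217551; start (x,ẋ)=(0.213388, -0.224405) → end (x,ẋ)=(-0.189916, -2.230239)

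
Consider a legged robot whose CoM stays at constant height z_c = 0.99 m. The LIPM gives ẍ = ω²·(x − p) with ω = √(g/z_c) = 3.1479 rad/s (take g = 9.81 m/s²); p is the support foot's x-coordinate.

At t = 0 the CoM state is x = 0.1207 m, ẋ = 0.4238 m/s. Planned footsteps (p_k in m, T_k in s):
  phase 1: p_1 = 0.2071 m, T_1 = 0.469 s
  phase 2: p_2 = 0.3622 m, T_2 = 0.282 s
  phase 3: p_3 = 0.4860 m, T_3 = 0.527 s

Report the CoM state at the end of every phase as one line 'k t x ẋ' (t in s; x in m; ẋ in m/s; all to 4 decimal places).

phase 1: p=0.2071, T=0.469, ωT=1.476365, cosh=2.302737, sinh=2.074270; start (x,ẋ)=(0.120700, 0.423800) → end (x,ẋ)=(0.287401, 0.411743)
phase 2: p=0.3622, T=0.282, ωT=0.887708, cosh=1.420576, sinh=1.008978; start (x,ẋ)=(0.287401, 0.411743) → end (x,ẋ)=(0.387916, 0.347339)
phase 3: p=0.4860, T=0.527, ωT=1.658943, cosh=2.722048, sinh=2.531708; start (x,ẋ)=(0.387916, 0.347339) → end (x,ẋ)=(0.498360, 0.163791)

1 0.4690 0.2874 0.4117
2 0.7510 0.3879 0.3473
3 1.2780 0.4984 0.1638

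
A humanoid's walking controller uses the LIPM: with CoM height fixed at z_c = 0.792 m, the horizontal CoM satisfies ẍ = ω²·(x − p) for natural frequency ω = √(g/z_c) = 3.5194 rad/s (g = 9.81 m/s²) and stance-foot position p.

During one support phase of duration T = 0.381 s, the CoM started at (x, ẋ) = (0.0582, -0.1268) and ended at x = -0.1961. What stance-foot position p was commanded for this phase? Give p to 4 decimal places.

p = 0.2407

ωT = 3.5194·0.381 = 1.340891; cosh(ωT) = 2.042031, sinh(ωT) = 1.780418
x(T) = p + (x₀−p)·cosh(ωT) + (ẋ₀/ω)·sinh(ωT) ⇒ p·(1 − cosh) = x(T) − x₀·cosh − (ẋ₀/ω)·sinh
numerator   = -0.1961 − (0.0582)·2.042031 − (-0.1268/3.5194)·1.780418 = -0.250800
denominator = 1 − 2.042031 = -1.042031
p = -0.250800 / -1.042031 = 0.2407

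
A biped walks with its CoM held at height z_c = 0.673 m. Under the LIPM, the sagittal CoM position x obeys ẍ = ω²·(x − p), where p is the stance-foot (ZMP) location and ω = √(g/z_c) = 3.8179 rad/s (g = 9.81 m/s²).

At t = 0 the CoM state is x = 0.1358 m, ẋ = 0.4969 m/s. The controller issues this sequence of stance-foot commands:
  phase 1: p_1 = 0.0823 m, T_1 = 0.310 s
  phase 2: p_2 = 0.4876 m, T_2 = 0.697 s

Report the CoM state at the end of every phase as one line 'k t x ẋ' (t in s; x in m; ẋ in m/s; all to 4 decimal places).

phase 1: p=0.0823, T=0.310, ωT=1.183549, cosh=1.786067, sinh=1.479877; start (x,ẋ)=(0.135800, 0.496900) → end (x,ẋ)=(0.370461, 1.189773)
phase 2: p=0.4876, T=0.697, ωT=2.661076, cosh=7.190779, sinh=7.120906; start (x,ẋ)=(0.370461, 1.189773) → end (x,ẋ)=(1.864367, 5.370741)

1 0.3100 0.3705 1.1898
2 1.0070 1.8644 5.3707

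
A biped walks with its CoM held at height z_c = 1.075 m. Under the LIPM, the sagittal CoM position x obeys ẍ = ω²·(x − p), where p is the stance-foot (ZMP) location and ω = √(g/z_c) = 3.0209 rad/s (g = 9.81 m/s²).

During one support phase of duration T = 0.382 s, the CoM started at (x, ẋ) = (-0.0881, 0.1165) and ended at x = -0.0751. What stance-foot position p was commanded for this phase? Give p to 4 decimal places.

p = -0.0315

ωT = 3.0209·0.382 = 1.153984; cosh(ωT) = 1.743089, sinh(ωT) = 1.427711
x(T) = p + (x₀−p)·cosh(ωT) + (ẋ₀/ω)·sinh(ωT) ⇒ p·(1 − cosh) = x(T) − x₀·cosh − (ẋ₀/ω)·sinh
numerator   = -0.0751 − (-0.0881)·1.743089 − (0.1165/3.0209)·1.427711 = 0.023407
denominator = 1 − 1.743089 = -0.743089
p = 0.023407 / -0.743089 = -0.0315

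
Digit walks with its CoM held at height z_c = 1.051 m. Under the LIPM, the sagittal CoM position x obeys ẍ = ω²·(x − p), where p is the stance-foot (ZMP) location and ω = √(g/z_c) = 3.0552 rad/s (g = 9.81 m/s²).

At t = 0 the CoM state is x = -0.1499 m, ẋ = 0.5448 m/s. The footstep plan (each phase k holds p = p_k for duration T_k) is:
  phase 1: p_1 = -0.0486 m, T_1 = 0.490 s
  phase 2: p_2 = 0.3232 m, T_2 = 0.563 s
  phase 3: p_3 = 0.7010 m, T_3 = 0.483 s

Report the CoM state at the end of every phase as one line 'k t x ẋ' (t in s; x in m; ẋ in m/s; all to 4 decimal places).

phase 1: p=-0.0486, T=0.490, ωT=1.497048, cosh=2.346134, sinh=2.122344; start (x,ẋ)=(-0.149900, 0.544800) → end (x,ẋ)=(0.092191, 0.621326)
phase 2: p=0.3232, T=0.563, ωT=1.720078, cosh=2.882007, sinh=2.702955; start (x,ẋ)=(0.092191, 0.621326) → end (x,ẋ)=(0.207121, -0.117024)
phase 3: p=0.7010, T=0.483, ωT=1.475662, cosh=2.301278, sinh=2.072651; start (x,ẋ)=(0.207121, -0.117024) → end (x,ẋ)=(-0.514943, -3.396728)

1 0.4900 0.0922 0.6213
2 1.0530 0.2071 -0.1170
3 1.5360 -0.5149 -3.3967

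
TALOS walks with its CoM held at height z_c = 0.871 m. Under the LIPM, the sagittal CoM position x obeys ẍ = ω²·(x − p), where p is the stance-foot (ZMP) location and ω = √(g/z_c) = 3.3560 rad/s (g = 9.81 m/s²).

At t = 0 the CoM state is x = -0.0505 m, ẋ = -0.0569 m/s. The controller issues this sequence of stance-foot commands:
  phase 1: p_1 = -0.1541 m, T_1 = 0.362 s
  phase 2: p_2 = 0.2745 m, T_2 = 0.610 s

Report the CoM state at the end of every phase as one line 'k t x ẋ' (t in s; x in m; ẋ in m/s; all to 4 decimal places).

1 0.3620 0.0098 0.4299
2 0.9720 -0.2800 -1.6906

phase 1: p=-0.1541, T=0.362, ωT=1.214872, cosh=1.833305, sinh=1.536557; start (x,ẋ)=(-0.050500, -0.056900) → end (x,ẋ)=(0.009779, 0.429918)
phase 2: p=0.2745, T=0.610, ωT=2.047160, cosh=3.937486, sinh=3.808385; start (x,ẋ)=(0.009779, 0.429918) → end (x,ẋ)=(-0.279967, -1.690594)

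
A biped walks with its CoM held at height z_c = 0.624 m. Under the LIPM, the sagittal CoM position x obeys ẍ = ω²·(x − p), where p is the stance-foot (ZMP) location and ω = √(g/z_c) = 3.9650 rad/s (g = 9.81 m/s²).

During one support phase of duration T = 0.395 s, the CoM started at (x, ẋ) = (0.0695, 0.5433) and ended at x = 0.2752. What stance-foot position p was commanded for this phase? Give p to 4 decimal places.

p = 0.1416

ωT = 3.9650·0.395 = 1.566175; cosh(ωT) = 2.498570, sinh(ωT) = 2.289728
x(T) = p + (x₀−p)·cosh(ωT) + (ẋ₀/ω)·sinh(ωT) ⇒ p·(1 − cosh) = x(T) − x₀·cosh − (ẋ₀/ω)·sinh
numerator   = 0.2752 − (0.0695)·2.498570 − (0.5433/3.9650)·2.289728 = -0.212198
denominator = 1 − 2.498570 = -1.498570
p = -0.212198 / -1.498570 = 0.1416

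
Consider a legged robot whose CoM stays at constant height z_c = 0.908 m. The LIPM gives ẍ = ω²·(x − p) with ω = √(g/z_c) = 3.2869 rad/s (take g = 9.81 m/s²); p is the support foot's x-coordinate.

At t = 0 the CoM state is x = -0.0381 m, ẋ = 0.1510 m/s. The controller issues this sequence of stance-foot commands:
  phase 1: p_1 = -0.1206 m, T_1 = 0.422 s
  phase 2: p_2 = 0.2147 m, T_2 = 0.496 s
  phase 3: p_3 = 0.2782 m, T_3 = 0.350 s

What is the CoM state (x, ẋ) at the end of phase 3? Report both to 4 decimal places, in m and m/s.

phase 1: p=-0.1206, T=0.422, ωT=1.387072, cosh=2.126458, sinh=1.876653; start (x,ẋ)=(-0.038100, 0.151000) → end (x,ẋ)=(0.141046, 0.829986)
phase 2: p=0.2147, T=0.496, ωT=1.630302, cosh=2.650644, sinh=2.454774; start (x,ẋ)=(0.141046, 0.829986) → end (x,ẋ)=(0.639333, 1.605714)
phase 3: p=0.2782, T=0.350, ωT=1.150415, cosh=1.738005, sinh=1.421499; start (x,ẋ)=(0.639333, 1.605714) → end (x,ẋ)=(1.600280, 4.478067)

x = 1.6003, ẋ = 4.4781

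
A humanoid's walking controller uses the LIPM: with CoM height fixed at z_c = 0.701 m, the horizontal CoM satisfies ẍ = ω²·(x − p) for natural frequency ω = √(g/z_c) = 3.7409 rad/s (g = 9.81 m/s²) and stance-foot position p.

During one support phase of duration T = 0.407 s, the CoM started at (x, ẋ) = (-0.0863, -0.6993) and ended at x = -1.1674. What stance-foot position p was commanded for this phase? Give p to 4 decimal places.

p = 0.3941

ωT = 3.7409·0.407 = 1.522546; cosh(ωT) = 2.401019, sinh(ωT) = 2.182863
x(T) = p + (x₀−p)·cosh(ωT) + (ẋ₀/ω)·sinh(ωT) ⇒ p·(1 − cosh) = x(T) − x₀·cosh − (ẋ₀/ω)·sinh
numerator   = -1.1674 − (-0.0863)·2.401019 − (-0.6993/3.7409)·2.182863 = -0.552142
denominator = 1 − 2.401019 = -1.401019
p = -0.552142 / -1.401019 = 0.3941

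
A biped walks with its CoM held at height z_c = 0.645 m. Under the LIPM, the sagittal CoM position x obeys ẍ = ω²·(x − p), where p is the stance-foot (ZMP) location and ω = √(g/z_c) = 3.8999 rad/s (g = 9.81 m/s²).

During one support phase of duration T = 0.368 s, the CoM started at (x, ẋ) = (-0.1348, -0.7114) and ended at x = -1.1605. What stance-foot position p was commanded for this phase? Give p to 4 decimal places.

p = 0.4101

ωT = 3.8999·0.368 = 1.435163; cosh(ωT) = 2.219203, sinh(ωT) = 1.981127
x(T) = p + (x₀−p)·cosh(ωT) + (ẋ₀/ω)·sinh(ωT) ⇒ p·(1 − cosh) = x(T) − x₀·cosh − (ẋ₀/ω)·sinh
numerator   = -1.1605 − (-0.1348)·2.219203 − (-0.7114/3.8999)·1.981127 = -0.499964
denominator = 1 − 2.219203 = -1.219203
p = -0.499964 / -1.219203 = 0.4101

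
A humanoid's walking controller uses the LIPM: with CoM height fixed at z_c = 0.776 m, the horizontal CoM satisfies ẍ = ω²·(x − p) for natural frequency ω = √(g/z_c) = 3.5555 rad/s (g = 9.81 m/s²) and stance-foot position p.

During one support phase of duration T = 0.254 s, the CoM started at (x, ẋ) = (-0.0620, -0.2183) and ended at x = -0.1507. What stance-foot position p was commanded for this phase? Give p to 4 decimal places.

p = -0.0038

ωT = 3.5555·0.254 = 0.903097; cosh(ωT) = 1.436272, sinh(ωT) = 1.030960
x(T) = p + (x₀−p)·cosh(ωT) + (ẋ₀/ω)·sinh(ωT) ⇒ p·(1 − cosh) = x(T) − x₀·cosh − (ẋ₀/ω)·sinh
numerator   = -0.1507 − (-0.0620)·1.436272 − (-0.2183/3.5555)·1.030960 = 0.001648
denominator = 1 − 1.436272 = -0.436272
p = 0.001648 / -0.436272 = -0.0038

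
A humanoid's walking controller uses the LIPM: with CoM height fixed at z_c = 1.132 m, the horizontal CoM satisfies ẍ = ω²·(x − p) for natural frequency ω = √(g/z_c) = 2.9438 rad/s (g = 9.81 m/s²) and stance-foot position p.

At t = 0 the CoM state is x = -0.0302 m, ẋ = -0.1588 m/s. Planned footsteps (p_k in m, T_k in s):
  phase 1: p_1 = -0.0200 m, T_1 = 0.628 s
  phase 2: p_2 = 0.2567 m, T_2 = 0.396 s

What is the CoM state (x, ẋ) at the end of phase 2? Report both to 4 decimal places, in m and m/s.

x = -0.8828, ẋ = -3.1068

phase 1: p=-0.0200, T=0.628, ωT=1.848706, cosh=3.254519, sinh=3.097079; start (x,ẋ)=(-0.030200, -0.158800) → end (x,ẋ)=(-0.220265, -0.609813)
phase 2: p=0.2567, T=0.396, ωT=1.165745, cosh=1.760001, sinh=1.448311; start (x,ẋ)=(-0.220265, -0.609813) → end (x,ẋ)=(-0.882778, -3.106827)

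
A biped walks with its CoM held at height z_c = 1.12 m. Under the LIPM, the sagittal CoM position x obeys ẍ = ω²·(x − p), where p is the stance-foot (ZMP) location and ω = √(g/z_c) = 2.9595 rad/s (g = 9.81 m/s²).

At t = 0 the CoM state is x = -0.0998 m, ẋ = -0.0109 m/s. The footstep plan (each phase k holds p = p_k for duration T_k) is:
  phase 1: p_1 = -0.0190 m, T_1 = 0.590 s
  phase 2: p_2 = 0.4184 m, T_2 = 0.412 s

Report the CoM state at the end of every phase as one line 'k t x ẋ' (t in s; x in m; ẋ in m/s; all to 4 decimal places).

1 0.5900 -0.2679 -0.6967
2 1.0020 -1.2081 -4.4194

phase 1: p=-0.0190, T=0.590, ωT=1.746105, cosh=2.953342, sinh=2.778890; start (x,ẋ)=(-0.099800, -0.010900) → end (x,ẋ)=(-0.267865, -0.696701)
phase 2: p=0.4184, T=0.412, ωT=1.219314, cosh=1.840149, sinh=1.544716; start (x,ẋ)=(-0.267865, -0.696701) → end (x,ẋ)=(-1.208074, -4.419353)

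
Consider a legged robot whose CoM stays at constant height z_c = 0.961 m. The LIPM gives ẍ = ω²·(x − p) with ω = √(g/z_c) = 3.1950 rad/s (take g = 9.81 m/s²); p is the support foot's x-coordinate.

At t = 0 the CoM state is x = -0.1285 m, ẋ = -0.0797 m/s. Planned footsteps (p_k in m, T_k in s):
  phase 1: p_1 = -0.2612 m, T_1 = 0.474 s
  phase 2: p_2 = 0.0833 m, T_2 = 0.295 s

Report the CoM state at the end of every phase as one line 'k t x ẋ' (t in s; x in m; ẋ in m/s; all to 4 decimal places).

1 0.4740 0.0011 0.7273
2 0.7690 0.2096 0.7892

phase 1: p=-0.2612, T=0.474, ωT=1.514430, cosh=2.383381, sinh=2.163448; start (x,ẋ)=(-0.128500, -0.079700) → end (x,ẋ)=(0.001107, 0.727295)
phase 2: p=0.0833, T=0.295, ωT=0.942525, cosh=1.478048, sinh=1.088405; start (x,ẋ)=(0.001107, 0.727295) → end (x,ẋ)=(0.209574, 0.789155)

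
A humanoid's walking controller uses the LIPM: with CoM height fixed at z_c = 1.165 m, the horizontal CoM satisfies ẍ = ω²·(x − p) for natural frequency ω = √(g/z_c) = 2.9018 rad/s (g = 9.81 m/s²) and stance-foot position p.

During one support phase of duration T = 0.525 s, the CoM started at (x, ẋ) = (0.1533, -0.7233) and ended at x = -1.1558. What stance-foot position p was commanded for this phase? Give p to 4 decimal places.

ωT = 2.9018·0.525 = 1.523445; cosh(ωT) = 2.402982, sinh(ωT) = 2.185022
x(T) = p + (x₀−p)·cosh(ωT) + (ẋ₀/ω)·sinh(ωT) ⇒ p·(1 − cosh) = x(T) − x₀·cosh − (ẋ₀/ω)·sinh
numerator   = -1.1558 − (0.1533)·2.402982 − (-0.7233/2.9018)·2.185022 = -0.979541
denominator = 1 − 2.402982 = -1.402982
p = -0.979541 / -1.402982 = 0.6982

p = 0.6982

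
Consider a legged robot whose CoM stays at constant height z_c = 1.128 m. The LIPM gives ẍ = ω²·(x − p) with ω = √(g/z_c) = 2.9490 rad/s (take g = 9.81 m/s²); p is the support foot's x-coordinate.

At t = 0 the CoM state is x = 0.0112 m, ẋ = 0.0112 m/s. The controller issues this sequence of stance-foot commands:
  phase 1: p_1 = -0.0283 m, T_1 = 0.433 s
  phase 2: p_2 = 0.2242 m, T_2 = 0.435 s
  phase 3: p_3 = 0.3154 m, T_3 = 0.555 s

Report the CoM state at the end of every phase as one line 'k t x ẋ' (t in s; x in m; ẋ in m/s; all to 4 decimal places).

1 0.4330 0.0543 0.2142
2 0.8680 0.0152 -0.4181
3 1.4230 -0.8355 -3.3030

phase 1: p=-0.0283, T=0.433, ωT=1.276917, cosh=1.932232, sinh=1.653336; start (x,ẋ)=(0.011200, 0.011200) → end (x,ẋ)=(0.054302, 0.214231)
phase 2: p=0.2242, T=0.435, ωT=1.282815, cosh=1.942017, sinh=1.664761; start (x,ẋ)=(0.054302, 0.214231) → end (x,ẋ)=(0.015193, -0.418053)
phase 3: p=0.3154, T=0.555, ωT=1.636695, cosh=2.666391, sinh=2.471769; start (x,ẋ)=(0.015193, -0.418053) → end (x,ẋ)=(-0.835470, -3.302976)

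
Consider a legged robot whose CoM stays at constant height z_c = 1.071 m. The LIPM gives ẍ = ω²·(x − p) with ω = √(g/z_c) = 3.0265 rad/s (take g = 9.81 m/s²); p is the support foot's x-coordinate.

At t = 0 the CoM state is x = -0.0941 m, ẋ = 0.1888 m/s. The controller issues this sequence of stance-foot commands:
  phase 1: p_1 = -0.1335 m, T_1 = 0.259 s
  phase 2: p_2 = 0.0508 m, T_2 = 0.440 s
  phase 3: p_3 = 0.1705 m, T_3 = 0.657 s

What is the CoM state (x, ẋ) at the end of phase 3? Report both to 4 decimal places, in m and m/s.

x = 0.2555, ẋ = 0.3280

phase 1: p=-0.1335, T=0.259, ωT=0.783864, cosh=1.323278, sinh=0.866639; start (x,ẋ)=(-0.094100, 0.188800) → end (x,ẋ)=(-0.027300, 0.353176)
phase 2: p=0.0508, T=0.440, ωT=1.331660, cosh=2.025682, sinh=1.761643; start (x,ẋ)=(-0.027300, 0.353176) → end (x,ẋ)=(0.098169, 0.299024)
phase 3: p=0.1705, T=0.657, ωT=1.988411, cosh=3.720414, sinh=3.583501; start (x,ẋ)=(0.098169, 0.299024) → end (x,ẋ)=(0.255455, 0.328029)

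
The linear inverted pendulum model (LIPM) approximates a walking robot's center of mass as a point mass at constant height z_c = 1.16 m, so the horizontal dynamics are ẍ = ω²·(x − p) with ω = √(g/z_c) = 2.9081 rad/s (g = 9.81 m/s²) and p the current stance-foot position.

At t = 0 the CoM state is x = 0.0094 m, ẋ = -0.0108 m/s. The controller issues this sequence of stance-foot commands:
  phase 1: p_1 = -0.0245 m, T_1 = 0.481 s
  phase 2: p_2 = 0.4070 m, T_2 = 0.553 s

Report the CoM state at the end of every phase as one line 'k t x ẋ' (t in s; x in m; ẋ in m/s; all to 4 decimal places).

1 0.4810 0.0413 0.1643
2 1.0340 -0.4074 -2.1225

phase 1: p=-0.0245, T=0.481, ωT=1.398796, cosh=2.148607, sinh=1.901713; start (x,ẋ)=(0.009400, -0.010800) → end (x,ẋ)=(0.041275, 0.164275)
phase 2: p=0.4070, T=0.553, ωT=1.608179, cosh=2.596981, sinh=2.396730; start (x,ẋ)=(0.041275, 0.164275) → end (x,ẋ)=(-0.407392, -2.122457)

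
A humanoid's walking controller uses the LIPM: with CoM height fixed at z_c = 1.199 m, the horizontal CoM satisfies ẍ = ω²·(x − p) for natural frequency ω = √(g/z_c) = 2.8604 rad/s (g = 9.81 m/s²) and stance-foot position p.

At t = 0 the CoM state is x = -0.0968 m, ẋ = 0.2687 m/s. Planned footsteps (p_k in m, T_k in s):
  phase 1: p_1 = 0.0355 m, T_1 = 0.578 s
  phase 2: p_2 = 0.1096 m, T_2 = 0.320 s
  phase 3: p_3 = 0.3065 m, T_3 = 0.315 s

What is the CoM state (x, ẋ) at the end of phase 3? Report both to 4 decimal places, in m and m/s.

phase 1: p=0.0355, T=0.578, ωT=1.653311, cosh=2.707832, sinh=2.516417; start (x,ẋ)=(-0.096800, 0.268700) → end (x,ẋ)=(-0.086359, -0.224696)
phase 2: p=0.1096, T=0.320, ωT=0.915328, cosh=1.448990, sinh=1.048605; start (x,ẋ)=(-0.086359, -0.224696) → end (x,ẋ)=(-0.256715, -0.913347)
phase 3: p=0.3065, T=0.315, ωT=0.901026, cosh=1.434140, sinh=1.027988; start (x,ẋ)=(-0.256715, -0.913347) → end (x,ẋ)=(-0.829473, -2.965977)

x = -0.8295, ẋ = -2.9660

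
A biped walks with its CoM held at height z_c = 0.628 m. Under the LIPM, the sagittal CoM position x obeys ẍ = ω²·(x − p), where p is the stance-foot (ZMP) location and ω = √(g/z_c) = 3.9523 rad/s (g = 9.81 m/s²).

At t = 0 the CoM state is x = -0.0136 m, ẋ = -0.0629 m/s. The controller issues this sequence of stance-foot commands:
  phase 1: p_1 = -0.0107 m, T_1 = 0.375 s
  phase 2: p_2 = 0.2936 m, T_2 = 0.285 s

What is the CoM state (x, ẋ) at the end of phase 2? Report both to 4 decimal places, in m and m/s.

x = -0.3523, ẋ = -2.1667

phase 1: p=-0.0107, T=0.375, ωT=1.482112, cosh=2.314696, sinh=2.087539; start (x,ẋ)=(-0.013600, -0.062900) → end (x,ẋ)=(-0.050635, -0.169521)
phase 2: p=0.2936, T=0.285, ωT=1.126405, cosh=1.704373, sinh=1.380176; start (x,ẋ)=(-0.050635, -0.169521) → end (x,ẋ)=(-0.352304, -2.166687)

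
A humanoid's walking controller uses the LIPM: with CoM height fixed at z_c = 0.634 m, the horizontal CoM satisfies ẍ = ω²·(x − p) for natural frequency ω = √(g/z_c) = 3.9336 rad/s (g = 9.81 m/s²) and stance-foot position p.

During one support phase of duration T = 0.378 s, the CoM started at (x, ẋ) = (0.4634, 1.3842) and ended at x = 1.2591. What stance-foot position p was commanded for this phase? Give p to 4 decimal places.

p = 0.4202

ωT = 3.9336·0.378 = 1.486901; cosh(ωT) = 2.324719, sinh(ωT) = 2.098647
x(T) = p + (x₀−p)·cosh(ωT) + (ẋ₀/ω)·sinh(ωT) ⇒ p·(1 − cosh) = x(T) − x₀·cosh − (ẋ₀/ω)·sinh
numerator   = 1.2591 − (0.4634)·2.324719 − (1.3842/3.9336)·2.098647 = -0.556670
denominator = 1 − 2.324719 = -1.324719
p = -0.556670 / -1.324719 = 0.4202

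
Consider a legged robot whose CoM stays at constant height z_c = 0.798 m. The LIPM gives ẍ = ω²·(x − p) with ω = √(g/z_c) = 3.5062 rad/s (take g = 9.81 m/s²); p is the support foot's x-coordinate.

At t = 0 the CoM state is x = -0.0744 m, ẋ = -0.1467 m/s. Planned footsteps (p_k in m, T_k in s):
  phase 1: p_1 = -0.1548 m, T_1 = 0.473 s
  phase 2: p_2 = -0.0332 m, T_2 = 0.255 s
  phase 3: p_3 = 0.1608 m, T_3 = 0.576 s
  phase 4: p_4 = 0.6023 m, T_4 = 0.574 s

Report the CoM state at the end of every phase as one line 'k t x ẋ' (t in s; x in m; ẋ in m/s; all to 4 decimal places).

1 0.4730 -0.0419 0.3142
2 0.7280 0.0456 0.4172
3 1.3040 0.1594 0.1042
4 1.8780 -0.9750 -5.3090

phase 1: p=-0.1548, T=0.473, ωT=1.658433, cosh=2.720756, sinh=2.530318; start (x,ẋ)=(-0.074400, -0.146700) → end (x,ẋ)=(-0.041920, 0.314158)
phase 2: p=-0.0332, T=0.255, ωT=0.894081, cosh=1.427036, sinh=1.018052; start (x,ẋ)=(-0.041920, 0.314158) → end (x,ẋ)=(0.045574, 0.417188)
phase 3: p=0.1608, T=0.576, ωT=2.019571, cosh=3.833903, sinh=3.701190; start (x,ẋ)=(0.045574, 0.417188) → end (x,ẋ)=(0.159424, 0.104160)
phase 4: p=0.6023, T=0.574, ωT=2.012559, cosh=3.808043, sinh=3.674396; start (x,ẋ)=(0.159424, 0.104160) → end (x,ẋ)=(-0.975033, -5.308996)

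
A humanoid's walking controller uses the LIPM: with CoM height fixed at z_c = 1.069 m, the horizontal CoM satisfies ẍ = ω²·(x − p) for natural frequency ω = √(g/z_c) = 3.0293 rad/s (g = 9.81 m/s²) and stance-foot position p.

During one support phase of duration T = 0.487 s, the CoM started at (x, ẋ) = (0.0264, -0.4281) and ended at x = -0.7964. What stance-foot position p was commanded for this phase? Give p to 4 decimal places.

p = 0.4340

ωT = 3.0293·0.487 = 1.475269; cosh(ωT) = 2.300465, sinh(ωT) = 2.071748
x(T) = p + (x₀−p)·cosh(ωT) + (ẋ₀/ω)·sinh(ωT) ⇒ p·(1 − cosh) = x(T) − x₀·cosh − (ẋ₀/ω)·sinh
numerator   = -0.7964 − (0.0264)·2.300465 − (-0.4281/3.0293)·2.071748 = -0.564353
denominator = 1 − 2.300465 = -1.300465
p = -0.564353 / -1.300465 = 0.4340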